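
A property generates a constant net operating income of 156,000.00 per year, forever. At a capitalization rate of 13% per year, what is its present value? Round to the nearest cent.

Level perpetuity: PV = C / r = 156,000.00 / 0.13 = 1,200,000.00

1200000.00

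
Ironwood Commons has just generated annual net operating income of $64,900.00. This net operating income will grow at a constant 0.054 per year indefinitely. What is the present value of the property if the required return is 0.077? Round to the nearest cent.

D₁ = D₀ × (1 + g) = $64,900.00 × 1.054 = $68,404.6000
Growing perpetuity: P = D₁ / (r − g) = $68,404.6000 / (0.077 − 0.054) = $2,974,113.04

$2974113.04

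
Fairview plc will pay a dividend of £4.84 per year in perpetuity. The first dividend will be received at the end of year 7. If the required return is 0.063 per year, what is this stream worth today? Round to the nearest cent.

Value at end of year 6: C / r = £4.84 / 0.063 = £76.8254
Discount to today: PV = £76.8254 / (1 + 0.063)^6 = £76.8254 / 1.442778 = £53.25

£53.25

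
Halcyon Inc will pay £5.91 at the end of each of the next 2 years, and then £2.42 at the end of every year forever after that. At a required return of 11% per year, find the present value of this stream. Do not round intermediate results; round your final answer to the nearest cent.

£27.98

PV of 2-year annuity: £5.91 × [1 − (1+0.11)^−2] / 0.11 = 10.12101
Perpetuity value at year 2: £2.42 / 0.11 = 22.00000
PV of perpetuity: 22.00000 / (1+0.11)^2 = 17.85569
Total PV = 10.12101 + 17.85569 = 27.97671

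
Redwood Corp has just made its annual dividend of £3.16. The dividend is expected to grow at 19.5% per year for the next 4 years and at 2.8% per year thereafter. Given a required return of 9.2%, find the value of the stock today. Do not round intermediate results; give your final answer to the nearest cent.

£88.71

D_1 = 3.77620
D_2 = 4.51256
D_3 = 5.39251
D_4 = 6.44405
Terminal value at year 4: TV = D_4×(1+g_2)/(r−g_2) = 6.62448/0.064 = 103.50751
P_0 = D_1/(1+r)^1 + D_2/(1+r)^2 + D_3/(1+r)^3 + D_4/(1+r)^4 + TV/(1+r)^4
    = 3.45806 + 3.78423 + 4.14117 + 4.53177 + 72.79160 = 88.70684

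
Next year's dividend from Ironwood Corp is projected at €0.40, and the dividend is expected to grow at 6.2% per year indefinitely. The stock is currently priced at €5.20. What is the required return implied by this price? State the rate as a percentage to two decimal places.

13.89%

P = D₁/(r − g) ⇒ r = D₁/P + g = €0.4000/€5.20 + 0.062 = 0.076923 + 0.062 = 0.138923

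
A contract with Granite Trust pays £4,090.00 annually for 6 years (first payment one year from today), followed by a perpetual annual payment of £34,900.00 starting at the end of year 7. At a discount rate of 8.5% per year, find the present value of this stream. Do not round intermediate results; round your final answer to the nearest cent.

PV of 6-year annuity: £4,090.00 × [1 − (1+0.085)^−6] / 0.085 = 18624.17152
Perpetuity value at year 6: £34,900.00 / 0.085 = 410588.23529
PV of perpetuity: 410588.23529 / (1+0.085)^6 = 251668.04308
Total PV = 18624.17152 + 251668.04308 = 270292.21460

£270292.21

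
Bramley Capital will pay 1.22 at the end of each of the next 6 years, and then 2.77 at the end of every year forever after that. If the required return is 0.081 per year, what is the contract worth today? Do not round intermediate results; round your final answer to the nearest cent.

27.05

PV of 6-year annuity: 1.22 × [1 − (1+0.081)^−6] / 0.081 = 5.62284
Perpetuity value at year 6: 2.77 / 0.081 = 34.19753
PV of perpetuity: 34.19753 / (1+0.081)^6 = 21.43091
Total PV = 5.62284 + 21.43091 = 27.05375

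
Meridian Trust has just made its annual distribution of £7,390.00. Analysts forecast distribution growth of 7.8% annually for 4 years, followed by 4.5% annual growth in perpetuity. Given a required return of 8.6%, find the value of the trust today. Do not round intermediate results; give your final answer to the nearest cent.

£211885.46

D_1 = 7966.42000
D_2 = 8587.80076
D_3 = 9257.64922
D_4 = 9979.74586
Terminal value at year 4: TV = D_4×(1+g_2)/(r−g_2) = 10428.83442/0.041 = 254361.81517
P_0 = D_1/(1+r)^1 + D_2/(1+r)^2 + D_3/(1+r)^3 + D_4/(1+r)^4 + TV/(1+r)^4
    = 7335.56169 + 7281.52441 + 7227.88519 + 7174.64110 + 182865.85231 = 211885.46469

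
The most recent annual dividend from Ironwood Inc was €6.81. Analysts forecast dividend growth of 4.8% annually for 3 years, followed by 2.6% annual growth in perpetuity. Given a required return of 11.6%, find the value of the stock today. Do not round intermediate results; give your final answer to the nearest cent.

D_1 = 7.13688
D_2 = 7.47945
D_3 = 7.83846
Terminal value at year 3: TV = D_3×(1+g_2)/(r−g_2) = 8.04226/0.09 = 89.35849
P_0 = D_1/(1+r)^1 + D_2/(1+r)^2 + D_3/(1+r)^3 + TV/(1+r)^3
    = 6.39505 + 6.00539 + 5.63947 + 64.28997 = 82.32989

€82.33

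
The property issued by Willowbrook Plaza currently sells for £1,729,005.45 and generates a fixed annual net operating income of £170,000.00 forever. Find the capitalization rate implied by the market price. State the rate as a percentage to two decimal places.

9.83%

P = C/r ⇒ r = C/P = £170,000.00/£1,729,005.45 = 0.098322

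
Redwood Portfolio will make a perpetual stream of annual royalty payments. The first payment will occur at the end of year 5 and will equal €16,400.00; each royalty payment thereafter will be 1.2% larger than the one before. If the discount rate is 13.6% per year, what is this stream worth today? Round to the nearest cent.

Value at end of year 4: C₁ / (r − g) = €16,400.00 / (0.136 − 0.012) = €132,258.0645
Discount to today: PV = €132,258.0645 / (1 + 0.136)^4 = €132,258.0645 / 1.665380 = €79,416.15

€79416.15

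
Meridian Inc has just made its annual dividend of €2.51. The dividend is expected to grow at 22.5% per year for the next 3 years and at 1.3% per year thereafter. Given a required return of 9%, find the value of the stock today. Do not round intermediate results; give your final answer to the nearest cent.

D_1 = 3.07475
D_2 = 3.76657
D_3 = 4.61405
Terminal value at year 3: TV = D_3×(1+g_2)/(r−g_2) = 4.67403/0.077 = 60.70168
P_0 = D_1/(1+r)^1 + D_2/(1+r)^2 + D_3/(1+r)^3 + TV/(1+r)^3
    = 2.82087 + 3.17025 + 3.56289 + 46.87283 = 56.42684

€56.43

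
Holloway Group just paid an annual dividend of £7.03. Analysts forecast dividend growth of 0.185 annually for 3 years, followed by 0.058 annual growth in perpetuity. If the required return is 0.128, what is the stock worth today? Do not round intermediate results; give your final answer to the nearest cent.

D_1 = 8.33055
D_2 = 9.87170
D_3 = 11.69797
Terminal value at year 3: TV = D_3×(1+g_2)/(r−g_2) = 12.37645/0.07 = 176.80641
P_0 = D_1/(1+r)^1 + D_2/(1+r)^2 + D_3/(1+r)^3 + TV/(1+r)^3
    = 7.38524 + 7.75843 + 8.15048 + 123.18865 = 146.48280

£146.48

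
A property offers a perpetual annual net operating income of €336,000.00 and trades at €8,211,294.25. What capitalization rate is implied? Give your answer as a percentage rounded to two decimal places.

4.09%

P = C/r ⇒ r = C/P = €336,000.00/€8,211,294.25 = 0.040919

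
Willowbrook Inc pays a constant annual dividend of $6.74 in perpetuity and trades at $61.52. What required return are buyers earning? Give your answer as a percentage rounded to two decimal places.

10.96%

P = C/r ⇒ r = C/P = $6.74/$61.52 = 0.109558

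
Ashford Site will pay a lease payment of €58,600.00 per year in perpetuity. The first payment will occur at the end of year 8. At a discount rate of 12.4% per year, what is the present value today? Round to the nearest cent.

Value at end of year 7: C / r = €58,600.00 / 0.124 = €472,580.6452
Discount to today: PV = €472,580.6452 / (1 + 0.124)^7 = €472,580.6452 / 2.266544 = €208,502.73

€208502.73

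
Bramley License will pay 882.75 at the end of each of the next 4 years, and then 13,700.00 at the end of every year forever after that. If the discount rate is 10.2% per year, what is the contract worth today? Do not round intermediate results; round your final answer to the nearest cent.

PV of 4-year annuity: 882.75 × [1 − (1+0.102)^−4] / 0.102 = 2786.12705
Perpetuity value at year 4: 13,700.00 / 0.102 = 134313.72549
PV of perpetuity: 134313.72549 / (1+0.102)^4 = 91073.91737
Total PV = 2786.12705 + 91073.91737 = 93860.04442

93860.04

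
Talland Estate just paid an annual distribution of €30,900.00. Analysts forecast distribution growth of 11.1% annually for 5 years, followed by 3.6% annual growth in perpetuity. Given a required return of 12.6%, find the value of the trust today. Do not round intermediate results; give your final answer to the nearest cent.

€481058.44

D_1 = 34329.90000
D_2 = 38140.51890
D_3 = 42374.11650
D_4 = 47077.64343
D_5 = 52303.26185
Terminal value at year 5: TV = D_5×(1+g_2)/(r−g_2) = 54186.17928/0.09 = 602068.65863
P_0 = D_1/(1+r)^1 + D_2/(1+r)^2 + D_3/(1+r)^3 + D_4/(1+r)^4 + D_5/(1+r)^5 + TV/(1+r)^5
    = 30488.36590 + 30082.21537 + 29681.47538 + 29286.07385 + 28895.93965 + 332624.37194 = 481058.44208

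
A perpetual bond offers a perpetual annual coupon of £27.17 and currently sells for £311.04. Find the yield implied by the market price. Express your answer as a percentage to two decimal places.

8.74%

P = C/r ⇒ r = C/P = £27.17/£311.04 = 0.087352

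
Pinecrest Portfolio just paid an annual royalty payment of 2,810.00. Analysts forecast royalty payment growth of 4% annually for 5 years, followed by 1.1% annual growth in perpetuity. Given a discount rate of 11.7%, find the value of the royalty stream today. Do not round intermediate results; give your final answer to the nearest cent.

30150.24

D_1 = 2922.40000
D_2 = 3039.29600
D_3 = 3160.86784
D_4 = 3287.30255
D_5 = 3418.79466
Terminal value at year 5: TV = D_5×(1+g_2)/(r−g_2) = 3456.40140/0.106 = 32607.56035
P_0 = D_1/(1+r)^1 + D_2/(1+r)^2 + D_3/(1+r)^3 + D_4/(1+r)^4 + D_5/(1+r)^5 + TV/(1+r)^5
    = 2616.29364 + 2435.94037 + 2268.01968 + 2111.67454 + 1966.10701 + 18752.20928 = 30150.24452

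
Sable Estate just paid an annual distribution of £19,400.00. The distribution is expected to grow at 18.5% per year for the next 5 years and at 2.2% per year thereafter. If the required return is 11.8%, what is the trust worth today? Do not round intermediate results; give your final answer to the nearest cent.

D_1 = 22989.00000
D_2 = 27241.96500
D_3 = 32281.72852
D_4 = 38253.84830
D_5 = 45330.81024
Terminal value at year 5: TV = D_5×(1+g_2)/(r−g_2) = 46328.08806/0.096 = 482584.25066
P_0 = D_1/(1+r)^1 + D_2/(1+r)^2 + D_3/(1+r)^3 + D_4/(1+r)^4 + D_5/(1+r)^5 + TV/(1+r)^5
    = 20562.61181 + 21794.89713 + 23101.03139 + 24485.44025 + 25952.81458 + 276289.33854 = 392186.13370

£392186.13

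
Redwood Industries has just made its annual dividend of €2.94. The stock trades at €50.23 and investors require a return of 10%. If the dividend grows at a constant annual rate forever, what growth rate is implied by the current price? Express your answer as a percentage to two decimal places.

3.92%

P = D₀(1+g)/(r−g) ⇒ P(r−g) = D₀(1+g) ⇒ g(P+D₀) = P·r − D₀
g = (P·r − D₀)/(P + D₀) = (€50.23×0.1 − €2.94) / (€50.23 + €2.94) = 0.039176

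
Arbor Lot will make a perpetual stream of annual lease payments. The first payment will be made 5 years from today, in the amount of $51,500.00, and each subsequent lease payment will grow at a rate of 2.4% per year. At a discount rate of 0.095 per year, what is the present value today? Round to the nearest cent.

Value at end of year 4: C₁ / (r − g) = $51,500.00 / (0.095 − 0.024) = $725,352.1127
Discount to today: PV = $725,352.1127 / (1 + 0.095)^4 = $725,352.1127 / 1.437661 = $504,536.28

$504536.28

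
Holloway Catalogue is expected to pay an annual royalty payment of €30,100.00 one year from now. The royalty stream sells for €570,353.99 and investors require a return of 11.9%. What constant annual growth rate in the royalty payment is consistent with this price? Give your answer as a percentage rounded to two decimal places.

P = D₁/(r−g) ⇒ g = r − D₁/P = 0.119 − €30,100.00/€570,353.99 = 0.066226

6.62%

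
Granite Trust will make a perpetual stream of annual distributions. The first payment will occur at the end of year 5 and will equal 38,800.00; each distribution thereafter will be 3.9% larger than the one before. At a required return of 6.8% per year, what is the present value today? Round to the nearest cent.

Value at end of year 4: C₁ / (r − g) = 38,800.00 / (0.068 − 0.039) = 1,337,931.0345
Discount to today: PV = 1,337,931.0345 / (1 + 0.068)^4 = 1,337,931.0345 / 1.301023 = 1,028,368.39

1028368.39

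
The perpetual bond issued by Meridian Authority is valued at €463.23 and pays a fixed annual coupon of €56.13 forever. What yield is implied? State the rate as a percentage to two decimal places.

P = C/r ⇒ r = C/P = €56.13/€463.23 = 0.121171

12.12%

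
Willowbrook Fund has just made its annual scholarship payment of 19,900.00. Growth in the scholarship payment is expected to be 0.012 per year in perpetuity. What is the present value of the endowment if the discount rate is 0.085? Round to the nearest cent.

D₁ = D₀ × (1 + g) = 19,900.00 × 1.012 = 20,138.8000
Growing perpetuity: P = D₁ / (r − g) = 20,138.8000 / (0.085 − 0.012) = 275,873.97

275873.97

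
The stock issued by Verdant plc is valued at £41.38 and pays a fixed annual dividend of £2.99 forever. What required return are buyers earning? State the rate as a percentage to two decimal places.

7.23%

P = C/r ⇒ r = C/P = £2.99/£41.38 = 0.072257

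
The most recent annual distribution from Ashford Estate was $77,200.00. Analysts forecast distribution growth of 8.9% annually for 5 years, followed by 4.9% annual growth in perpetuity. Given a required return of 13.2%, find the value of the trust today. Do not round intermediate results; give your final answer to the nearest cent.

D_1 = 84070.80000
D_2 = 91553.10120
D_3 = 99701.32721
D_4 = 108574.74533
D_5 = 118237.89766
Terminal value at year 5: TV = D_5×(1+g_2)/(r−g_2) = 124031.55465/0.083 = 1494356.08009
P_0 = D_1/(1+r)^1 + D_2/(1+r)^2 + D_3/(1+r)^3 + D_4/(1+r)^4 + D_5/(1+r)^5 + TV/(1+r)^5
    = 74267.49117 + 71446.37622 + 68732.42377 + 66121.56315 + 63609.87833 + 803936.89595 = 1148114.62858

$1148114.63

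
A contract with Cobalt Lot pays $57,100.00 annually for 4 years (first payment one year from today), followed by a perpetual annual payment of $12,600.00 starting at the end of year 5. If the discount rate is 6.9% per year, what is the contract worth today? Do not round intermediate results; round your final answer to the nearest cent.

$333680.50

PV of 4-year annuity: $57,100.00 × [1 − (1+0.069)^−4] / 0.069 = 193847.19065
Perpetuity value at year 4: $12,600.00 / 0.069 = 182608.69565
PV of perpetuity: 182608.69565 / (1+0.069)^4 = 139833.30857
Total PV = 193847.19065 + 139833.30857 = 333680.49922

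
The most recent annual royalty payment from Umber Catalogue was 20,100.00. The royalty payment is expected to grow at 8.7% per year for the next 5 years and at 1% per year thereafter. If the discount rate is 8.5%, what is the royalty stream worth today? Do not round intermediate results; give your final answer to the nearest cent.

374241.09

D_1 = 21848.70000
D_2 = 23749.53690
D_3 = 25815.74661
D_4 = 28061.71657
D_5 = 30503.08591
Terminal value at year 5: TV = D_5×(1+g_2)/(r−g_2) = 30808.11677/0.075 = 410774.89021
P_0 = D_1/(1+r)^1 + D_2/(1+r)^2 + D_3/(1+r)^3 + D_4/(1+r)^4 + D_5/(1+r)^5 + TV/(1+r)^5
    = 20137.05069 + 20174.16968 + 20211.35709 + 20248.61305 + 20285.93768 + 273183.96074 = 374241.08892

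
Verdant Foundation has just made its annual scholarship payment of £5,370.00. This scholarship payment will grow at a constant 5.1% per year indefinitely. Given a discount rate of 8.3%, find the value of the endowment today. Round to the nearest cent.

£176370.94

D₁ = D₀ × (1 + g) = £5,370.00 × 1.051 = £5,643.8700
Growing perpetuity: P = D₁ / (r − g) = £5,643.8700 / (0.083 − 0.051) = £176,370.94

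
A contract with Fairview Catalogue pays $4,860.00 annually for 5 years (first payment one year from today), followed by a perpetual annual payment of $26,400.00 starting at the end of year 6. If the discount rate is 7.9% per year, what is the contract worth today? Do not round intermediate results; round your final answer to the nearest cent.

$247947.09

PV of 5-year annuity: $4,860.00 × [1 − (1+0.079)^−5] / 0.079 = 19455.82167
Perpetuity value at year 5: $26,400.00 / 0.079 = 334177.21519
PV of perpetuity: 334177.21519 / (1+0.079)^5 = 228491.27031
Total PV = 19455.82167 + 228491.27031 = 247947.09198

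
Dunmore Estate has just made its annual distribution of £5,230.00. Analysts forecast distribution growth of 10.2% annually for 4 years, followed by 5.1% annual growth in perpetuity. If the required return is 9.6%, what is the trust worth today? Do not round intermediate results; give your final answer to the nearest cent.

D_1 = 5763.46000
D_2 = 6351.33292
D_3 = 6999.16888
D_4 = 7713.08410
Terminal value at year 4: TV = D_4×(1+g_2)/(r−g_2) = 8106.45139/0.045 = 180143.36428
P_0 = D_1/(1+r)^1 + D_2/(1+r)^2 + D_3/(1+r)^3 + D_4/(1+r)^4 + TV/(1+r)^4
    = 5258.63139 + 5287.41951 + 5316.36524 + 5345.46943 + 124846.40828 = 146054.29385

£146054.29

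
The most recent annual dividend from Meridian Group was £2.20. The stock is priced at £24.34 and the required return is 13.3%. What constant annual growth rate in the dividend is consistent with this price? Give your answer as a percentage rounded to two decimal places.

P = D₀(1+g)/(r−g) ⇒ P(r−g) = D₀(1+g) ⇒ g(P+D₀) = P·r − D₀
g = (P·r − D₀)/(P + D₀) = (£24.34×0.133 − £2.20) / (£24.34 + £2.20) = 0.039081

3.91%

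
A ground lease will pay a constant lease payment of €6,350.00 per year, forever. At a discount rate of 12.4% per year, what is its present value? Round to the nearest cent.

Level perpetuity: PV = C / r = €6,350.00 / 0.124 = €51,209.68

€51209.68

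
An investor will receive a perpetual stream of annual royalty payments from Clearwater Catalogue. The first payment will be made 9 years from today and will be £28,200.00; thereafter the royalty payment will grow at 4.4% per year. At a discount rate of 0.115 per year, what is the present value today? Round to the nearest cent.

£166261.55

Value at end of year 8: C₁ / (r − g) = £28,200.00 / (0.115 − 0.044) = £397,183.0986
Discount to today: PV = £397,183.0986 / (1 + 0.115)^8 = £397,183.0986 / 2.388905 = £166,261.55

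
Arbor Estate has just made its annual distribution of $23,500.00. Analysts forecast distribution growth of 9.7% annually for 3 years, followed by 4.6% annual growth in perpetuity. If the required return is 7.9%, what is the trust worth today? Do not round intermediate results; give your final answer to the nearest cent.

D_1 = 25779.50000
D_2 = 28280.11150
D_3 = 31023.28232
Terminal value at year 3: TV = D_3×(1+g_2)/(r−g_2) = 32450.35330/0.033 = 983344.03945
P_0 = D_1/(1+r)^1 + D_2/(1+r)^2 + D_3/(1+r)^3 + TV/(1+r)^3
    = 23892.02966 + 24290.59920 + 24695.81772 + 782782.58590 = 855661.03247

$855661.03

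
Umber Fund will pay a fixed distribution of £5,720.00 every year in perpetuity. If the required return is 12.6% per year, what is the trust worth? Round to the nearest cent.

Level perpetuity: PV = C / r = £5,720.00 / 0.126 = £45,396.83

£45396.83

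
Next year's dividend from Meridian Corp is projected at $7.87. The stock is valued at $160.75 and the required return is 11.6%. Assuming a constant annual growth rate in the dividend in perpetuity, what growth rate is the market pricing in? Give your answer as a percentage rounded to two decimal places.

P = D₁/(r−g) ⇒ g = r − D₁/P = 0.116 − $7.87/$160.75 = 0.067042

6.70%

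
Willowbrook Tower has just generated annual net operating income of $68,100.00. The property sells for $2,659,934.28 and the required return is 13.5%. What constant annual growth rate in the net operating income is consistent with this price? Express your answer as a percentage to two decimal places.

P = D₀(1+g)/(r−g) ⇒ P(r−g) = D₀(1+g) ⇒ g(P+D₀) = P·r − D₀
g = (P·r − D₀)/(P + D₀) = ($2,659,934.28×0.135 − $68,100.00) / ($2,659,934.28 + $68,100.00) = 0.106667

10.67%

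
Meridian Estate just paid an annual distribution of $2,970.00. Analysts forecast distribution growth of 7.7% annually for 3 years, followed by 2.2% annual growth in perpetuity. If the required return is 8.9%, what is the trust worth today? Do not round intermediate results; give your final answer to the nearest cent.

$52537.46

D_1 = 3198.69000
D_2 = 3444.98913
D_3 = 3710.25329
Terminal value at year 3: TV = D_3×(1+g_2)/(r−g_2) = 3791.87887/0.067 = 56595.20695
P_0 = D_1/(1+r)^1 + D_2/(1+r)^2 + D_3/(1+r)^3 + TV/(1+r)^3
    = 2937.27273 + 2904.90609 + 2872.89610 + 43822.38531 = 52537.46022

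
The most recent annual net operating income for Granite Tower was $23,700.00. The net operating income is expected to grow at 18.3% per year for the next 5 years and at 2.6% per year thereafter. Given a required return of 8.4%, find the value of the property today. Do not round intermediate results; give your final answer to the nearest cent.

D_1 = 28037.10000
D_2 = 33167.88930
D_3 = 39237.61304
D_4 = 46418.09623
D_5 = 54912.60784
Terminal value at year 5: TV = D_5×(1+g_2)/(r−g_2) = 56340.33564/0.058 = 971385.09728
P_0 = D_1/(1+r)^1 + D_2/(1+r)^2 + D_3/(1+r)^3 + D_4/(1+r)^4 + D_5/(1+r)^5 + TV/(1+r)^5
    = 25864.48339 + 28226.64562 + 30804.54038 + 33617.87018 + 36688.13692 + 649000.49098 = 804202.16747

$804202.17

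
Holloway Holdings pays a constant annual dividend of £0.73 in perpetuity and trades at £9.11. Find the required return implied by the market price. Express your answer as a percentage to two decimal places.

P = C/r ⇒ r = C/P = £0.73/£9.11 = 0.080132

8.01%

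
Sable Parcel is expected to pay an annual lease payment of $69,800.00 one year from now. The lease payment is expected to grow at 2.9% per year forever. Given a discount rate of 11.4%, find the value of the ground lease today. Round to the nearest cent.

$821176.47

Growing perpetuity: P = D₁ / (r − g) = $69,800.0000 / (0.114 − 0.029) = $821,176.47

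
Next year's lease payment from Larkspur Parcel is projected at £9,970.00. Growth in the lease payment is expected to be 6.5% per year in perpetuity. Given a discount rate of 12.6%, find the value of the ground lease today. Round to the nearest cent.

Growing perpetuity: P = D₁ / (r − g) = £9,970.0000 / (0.126 − 0.065) = £163,442.62

£163442.62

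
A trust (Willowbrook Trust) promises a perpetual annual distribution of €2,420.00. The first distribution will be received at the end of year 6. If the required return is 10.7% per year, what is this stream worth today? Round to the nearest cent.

Value at end of year 5: C / r = €2,420.00 / 0.107 = €22,616.8224
Discount to today: PV = €22,616.8224 / (1 + 0.107)^5 = €22,616.8224 / 1.662410 = €13,604.84

€13604.84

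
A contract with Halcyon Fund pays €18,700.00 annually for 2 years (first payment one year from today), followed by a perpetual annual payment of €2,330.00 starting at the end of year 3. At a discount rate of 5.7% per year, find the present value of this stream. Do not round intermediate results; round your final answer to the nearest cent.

€71016.48

PV of 2-year annuity: €18,700.00 × [1 − (1+0.057)^−2] / 0.057 = 34429.12010
Perpetuity value at year 2: €2,330.00 / 0.057 = 40877.19298
PV of perpetuity: 40877.19298 / (1+0.057)^2 = 36587.36144
Total PV = 34429.12010 + 36587.36144 = 71016.48154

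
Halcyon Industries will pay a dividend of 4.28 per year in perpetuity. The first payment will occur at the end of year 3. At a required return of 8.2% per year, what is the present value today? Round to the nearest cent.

Value at end of year 2: C / r = 4.28 / 0.082 = 52.1951
Discount to today: PV = 52.1951 / (1 + 0.082)^2 = 52.1951 / 1.170724 = 44.58

44.58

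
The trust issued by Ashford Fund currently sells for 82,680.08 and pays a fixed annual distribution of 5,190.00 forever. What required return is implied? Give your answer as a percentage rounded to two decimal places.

6.28%

P = C/r ⇒ r = C/P = 5,190.00/82,680.08 = 0.062772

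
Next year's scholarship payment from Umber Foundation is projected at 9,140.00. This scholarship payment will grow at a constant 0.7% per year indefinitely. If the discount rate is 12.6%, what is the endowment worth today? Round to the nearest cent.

Growing perpetuity: P = D₁ / (r − g) = 9,140.0000 / (0.126 − 0.007) = 76,806.72

76806.72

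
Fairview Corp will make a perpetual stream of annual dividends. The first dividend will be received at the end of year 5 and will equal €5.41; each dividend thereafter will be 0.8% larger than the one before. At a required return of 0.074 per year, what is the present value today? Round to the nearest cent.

Value at end of year 4: C₁ / (r − g) = €5.41 / (0.074 − 0.008) = €81.9697
Discount to today: PV = €81.9697 / (1 + 0.074)^4 = €81.9697 / 1.330507 = €61.61

€61.61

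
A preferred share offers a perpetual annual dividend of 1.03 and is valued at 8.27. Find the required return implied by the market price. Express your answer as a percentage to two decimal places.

P = C/r ⇒ r = C/P = 1.03/8.27 = 0.124547

12.45%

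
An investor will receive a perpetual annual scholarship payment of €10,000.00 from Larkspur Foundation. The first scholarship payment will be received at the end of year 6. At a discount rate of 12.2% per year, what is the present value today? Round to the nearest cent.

€46097.34

Value at end of year 5: C / r = €10,000.00 / 0.122 = €81,967.2131
Discount to today: PV = €81,967.2131 / (1 + 0.122)^5 = €81,967.2131 / 1.778133 = €46,097.34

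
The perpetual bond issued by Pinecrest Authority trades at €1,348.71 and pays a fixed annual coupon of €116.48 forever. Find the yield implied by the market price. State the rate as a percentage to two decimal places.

P = C/r ⇒ r = C/P = €116.48/€1,348.71 = 0.086364

8.64%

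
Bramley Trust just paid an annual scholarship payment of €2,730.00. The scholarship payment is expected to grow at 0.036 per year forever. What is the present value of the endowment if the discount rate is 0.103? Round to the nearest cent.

D₁ = D₀ × (1 + g) = €2,730.00 × 1.036 = €2,828.2800
Growing perpetuity: P = D₁ / (r − g) = €2,828.2800 / (0.103 − 0.036) = €42,213.13

€42213.13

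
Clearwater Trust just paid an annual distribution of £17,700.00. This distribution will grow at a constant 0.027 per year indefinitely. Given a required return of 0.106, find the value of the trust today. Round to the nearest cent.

£230100.00

D₁ = D₀ × (1 + g) = £17,700.00 × 1.027 = £18,177.9000
Growing perpetuity: P = D₁ / (r − g) = £18,177.9000 / (0.106 − 0.027) = £230,100.00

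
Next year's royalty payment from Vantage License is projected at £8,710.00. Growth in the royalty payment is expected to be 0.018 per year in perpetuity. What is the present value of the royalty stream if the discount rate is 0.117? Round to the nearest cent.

£87979.80

Growing perpetuity: P = D₁ / (r − g) = £8,710.0000 / (0.117 − 0.018) = £87,979.80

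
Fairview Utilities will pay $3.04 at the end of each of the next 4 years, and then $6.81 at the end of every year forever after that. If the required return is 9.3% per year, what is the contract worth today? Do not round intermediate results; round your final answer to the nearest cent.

PV of 4-year annuity: $3.04 × [1 − (1+0.093)^−4] / 0.093 = 9.78424
Perpetuity value at year 4: $6.81 / 0.093 = 73.22581
PV of perpetuity: 73.22581 / (1+0.093)^4 = 51.30781
Total PV = 9.78424 + 51.30781 = 61.09206

$61.09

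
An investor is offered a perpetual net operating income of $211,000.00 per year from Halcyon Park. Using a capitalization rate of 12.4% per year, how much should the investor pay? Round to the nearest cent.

$1701612.90

Level perpetuity: PV = C / r = $211,000.00 / 0.124 = $1,701,612.90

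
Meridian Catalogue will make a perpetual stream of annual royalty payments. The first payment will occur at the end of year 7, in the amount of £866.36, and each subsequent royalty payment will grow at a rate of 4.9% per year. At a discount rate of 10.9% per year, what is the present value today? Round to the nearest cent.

Value at end of year 6: C₁ / (r − g) = £866.36 / (0.109 − 0.049) = £14,439.3333
Discount to today: PV = £14,439.3333 / (1 + 0.109)^6 = £14,439.3333 / 1.860327 = £7,761.72

£7761.72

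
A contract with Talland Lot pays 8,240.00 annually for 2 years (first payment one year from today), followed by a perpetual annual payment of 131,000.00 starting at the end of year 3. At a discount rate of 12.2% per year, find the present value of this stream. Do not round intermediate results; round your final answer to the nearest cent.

PV of 2-year annuity: 8,240.00 × [1 − (1+0.122)^−2] / 0.122 = 13889.50849
Perpetuity value at year 2: 131,000.00 / 0.122 = 1073770.49180
PV of perpetuity: 1073770.49180 / (1+0.122)^2 = 852954.27681
Total PV = 13889.50849 + 852954.27681 = 866843.78529

866843.79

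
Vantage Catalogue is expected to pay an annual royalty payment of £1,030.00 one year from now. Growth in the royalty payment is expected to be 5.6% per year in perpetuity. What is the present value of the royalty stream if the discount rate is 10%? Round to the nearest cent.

Growing perpetuity: P = D₁ / (r − g) = £1,030.0000 / (0.1 − 0.056) = £23,409.09

£23409.09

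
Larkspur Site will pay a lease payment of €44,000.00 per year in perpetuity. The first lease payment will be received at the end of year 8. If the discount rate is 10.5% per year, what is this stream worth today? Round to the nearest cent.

€208318.30

Value at end of year 7: C / r = €44,000.00 / 0.105 = €419,047.6190
Discount to today: PV = €419,047.6190 / (1 + 0.105)^7 = €419,047.6190 / 2.011574 = €208,318.30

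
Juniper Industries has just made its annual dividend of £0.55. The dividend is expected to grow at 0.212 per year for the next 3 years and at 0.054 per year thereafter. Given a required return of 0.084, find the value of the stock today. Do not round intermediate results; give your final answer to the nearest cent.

D_1 = 0.66660
D_2 = 0.80792
D_3 = 0.97920
Terminal value at year 3: TV = D_3×(1+g_2)/(r−g_2) = 1.03207/0.03 = 34.40249
P_0 = D_1/(1+r)^1 + D_2/(1+r)^2 + D_3/(1+r)^3 + TV/(1+r)^3
    = 0.61494 + 0.68756 + 0.76875 + 27.00860 = 29.07985

£29.08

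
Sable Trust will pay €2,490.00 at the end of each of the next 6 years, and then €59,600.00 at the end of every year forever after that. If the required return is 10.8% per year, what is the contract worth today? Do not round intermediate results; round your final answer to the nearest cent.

PV of 6-year annuity: €2,490.00 × [1 − (1+0.108)^−6] / 0.108 = 10595.01080
Perpetuity value at year 6: €59,600.00 / 0.108 = 551851.85185
PV of perpetuity: 551851.85185 / (1+0.108)^6 = 298252.39645
Total PV = 10595.01080 + 298252.39645 = 308847.40725

€308847.41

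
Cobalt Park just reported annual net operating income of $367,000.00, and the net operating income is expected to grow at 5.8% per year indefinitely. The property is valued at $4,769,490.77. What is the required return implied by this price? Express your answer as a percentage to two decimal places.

13.94%

D₁ = $367,000.00 × 1.058 = $388,286.0000
P = D₁/(r − g) ⇒ r = D₁/P + g = $388,286.0000/$4,769,490.77 + 0.058 = 0.081410 + 0.058 = 0.139410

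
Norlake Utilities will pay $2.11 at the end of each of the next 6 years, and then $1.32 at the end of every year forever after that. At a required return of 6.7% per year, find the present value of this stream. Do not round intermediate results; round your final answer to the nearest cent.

PV of 6-year annuity: $2.11 × [1 − (1+0.067)^−6] / 0.067 = 10.15122
Perpetuity value at year 6: $1.32 / 0.067 = 19.70149
PV of perpetuity: 19.70149 / (1+0.067)^6 = 13.35096
Total PV = 10.15122 + 13.35096 = 23.50219

$23.50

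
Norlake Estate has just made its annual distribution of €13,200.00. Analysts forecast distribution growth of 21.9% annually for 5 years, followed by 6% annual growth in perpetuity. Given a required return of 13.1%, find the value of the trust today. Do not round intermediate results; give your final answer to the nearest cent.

€369733.79

D_1 = 16090.80000
D_2 = 19614.68520
D_3 = 23910.30126
D_4 = 29146.65723
D_5 = 35529.77517
Terminal value at year 5: TV = D_5×(1+g_2)/(r−g_2) = 37661.56168/0.071 = 530444.53069
P_0 = D_1/(1+r)^1 + D_2/(1+r)^2 + D_3/(1+r)^3 + D_4/(1+r)^4 + D_5/(1+r)^5 + TV/(1+r)^5
    = 14227.05570 + 15334.02379 + 16527.12201 + 17813.05193 + 19199.03652 + 286633.50294 = 369733.79289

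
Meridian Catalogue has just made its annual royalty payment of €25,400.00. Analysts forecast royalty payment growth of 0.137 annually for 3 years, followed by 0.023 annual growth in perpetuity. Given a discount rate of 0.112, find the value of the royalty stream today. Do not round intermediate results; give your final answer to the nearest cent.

€391772.59

D_1 = 28879.80000
D_2 = 32836.33260
D_3 = 37334.91017
Terminal value at year 3: TV = D_3×(1+g_2)/(r−g_2) = 38193.61310/0.089 = 429141.72022
P_0 = D_1/(1+r)^1 + D_2/(1+r)^2 + D_3/(1+r)^3 + TV/(1+r)^3
    = 25971.04317 + 26554.92453 + 27151.93273 + 312094.68741 = 391772.58784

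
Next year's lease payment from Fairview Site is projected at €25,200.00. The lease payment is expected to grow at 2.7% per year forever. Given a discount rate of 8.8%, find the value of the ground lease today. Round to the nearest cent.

€413114.75

Growing perpetuity: P = D₁ / (r − g) = €25,200.0000 / (0.088 − 0.027) = €413,114.75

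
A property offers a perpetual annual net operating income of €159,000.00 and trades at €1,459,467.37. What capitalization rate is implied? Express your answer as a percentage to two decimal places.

P = C/r ⇒ r = C/P = €159,000.00/€1,459,467.37 = 0.108944

10.89%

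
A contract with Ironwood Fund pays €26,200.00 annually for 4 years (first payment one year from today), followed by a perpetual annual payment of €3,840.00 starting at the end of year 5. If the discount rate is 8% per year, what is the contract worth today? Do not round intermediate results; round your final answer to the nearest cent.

PV of 4-year annuity: €26,200.00 × [1 − (1+0.08)^−4] / 0.08 = 86777.72321
Perpetuity value at year 4: €3,840.00 / 0.08 = 48000.00000
PV of perpetuity: 48000.00000 / (1+0.08)^4 = 35281.43293
Total PV = 86777.72321 + 35281.43293 = 122059.15614

€122059.16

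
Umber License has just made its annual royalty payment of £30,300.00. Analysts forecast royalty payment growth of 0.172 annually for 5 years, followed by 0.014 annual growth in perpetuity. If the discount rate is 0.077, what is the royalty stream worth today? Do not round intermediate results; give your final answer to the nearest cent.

D_1 = 35511.60000
D_2 = 41619.59520
D_3 = 48778.16557
D_4 = 57168.01005
D_5 = 67000.90778
Terminal value at year 5: TV = D_5×(1+g_2)/(r−g_2) = 67938.92049/0.063 = 1078395.56335
P_0 = D_1/(1+r)^1 + D_2/(1+r)^2 + D_3/(1+r)^3 + D_4/(1+r)^4 + D_5/(1+r)^5 + TV/(1+r)^5
    = 32972.70195 + 35881.15755 + 39046.16217 + 42490.34546 + 46238.33322 + 744216.98229 = 940845.68264

£940845.68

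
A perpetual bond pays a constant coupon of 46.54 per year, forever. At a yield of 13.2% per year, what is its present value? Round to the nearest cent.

352.58

Level perpetuity: PV = C / r = 46.54 / 0.132 = 352.58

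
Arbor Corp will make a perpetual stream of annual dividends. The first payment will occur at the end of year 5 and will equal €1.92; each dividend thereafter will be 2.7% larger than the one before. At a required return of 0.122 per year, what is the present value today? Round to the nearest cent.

Value at end of year 4: C₁ / (r − g) = €1.92 / (0.122 − 0.027) = €20.2105
Discount to today: PV = €20.2105 / (1 + 0.122)^4 = €20.2105 / 1.584789 = €12.75

€12.75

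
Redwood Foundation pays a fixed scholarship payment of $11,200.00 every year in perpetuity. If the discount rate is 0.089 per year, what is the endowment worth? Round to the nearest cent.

Level perpetuity: PV = C / r = $11,200.00 / 0.089 = $125,842.70

$125842.70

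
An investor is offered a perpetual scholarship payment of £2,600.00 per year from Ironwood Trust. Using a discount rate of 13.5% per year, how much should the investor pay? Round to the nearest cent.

Level perpetuity: PV = C / r = £2,600.00 / 0.135 = £19,259.26

£19259.26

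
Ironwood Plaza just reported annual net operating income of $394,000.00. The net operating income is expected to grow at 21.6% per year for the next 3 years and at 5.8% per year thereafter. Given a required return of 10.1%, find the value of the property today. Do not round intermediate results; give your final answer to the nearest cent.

D_1 = 479104.00000
D_2 = 582590.46400
D_3 = 708430.00422
Terminal value at year 3: TV = D_3×(1+g_2)/(r−g_2) = 749518.94447/0.043 = 17430673.12719
P_0 = D_1/(1+r)^1 + D_2/(1+r)^2 + D_3/(1+r)^3 + TV/(1+r)^3
    = 435153.49682 + 480605.49694 + 530804.98118 + 13060271.39749 = 14506835.37244

$14506835.37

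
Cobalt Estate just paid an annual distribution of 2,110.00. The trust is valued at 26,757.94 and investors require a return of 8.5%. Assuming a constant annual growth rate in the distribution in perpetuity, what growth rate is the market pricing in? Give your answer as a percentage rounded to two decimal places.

0.57%

P = D₀(1+g)/(r−g) ⇒ P(r−g) = D₀(1+g) ⇒ g(P+D₀) = P·r − D₀
g = (P·r − D₀)/(P + D₀) = (26,757.94×0.085 − 2,110.00) / (26,757.94 + 2,110.00) = 0.005696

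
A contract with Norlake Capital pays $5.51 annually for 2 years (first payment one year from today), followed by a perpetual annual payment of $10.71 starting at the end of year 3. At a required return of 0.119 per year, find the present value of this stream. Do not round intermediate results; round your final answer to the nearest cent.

PV of 2-year annuity: $5.51 × [1 − (1+0.119)^−2] / 0.119 = 9.32443
Perpetuity value at year 2: $10.71 / 0.119 = 90.00000
PV of perpetuity: 90.00000 / (1+0.119)^2 = 71.87574
Total PV = 9.32443 + 71.87574 = 81.20017

$81.20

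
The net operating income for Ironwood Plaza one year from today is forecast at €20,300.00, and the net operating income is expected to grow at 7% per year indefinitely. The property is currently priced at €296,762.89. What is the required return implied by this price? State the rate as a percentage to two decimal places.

P = D₁/(r − g) ⇒ r = D₁/P + g = €20,300.0000/€296,762.89 + 0.07 = 0.068405 + 0.07 = 0.138405

13.84%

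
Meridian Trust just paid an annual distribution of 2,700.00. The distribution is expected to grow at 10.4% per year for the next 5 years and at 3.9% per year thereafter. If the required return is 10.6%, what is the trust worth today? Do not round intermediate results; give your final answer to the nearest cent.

54919.88

D_1 = 2980.80000
D_2 = 3290.80320
D_3 = 3633.04673
D_4 = 4010.88359
D_5 = 4428.01549
Terminal value at year 5: TV = D_5×(1+g_2)/(r−g_2) = 4600.70809/0.067 = 68667.28494
P_0 = D_1/(1+r)^1 + D_2/(1+r)^2 + D_3/(1+r)^3 + D_4/(1+r)^4 + D_5/(1+r)^5 + TV/(1+r)^5
    = 2695.11754 + 2690.24391 + 2685.37909 + 2680.52307 + 2675.67583 + 41492.94316 = 54919.88261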